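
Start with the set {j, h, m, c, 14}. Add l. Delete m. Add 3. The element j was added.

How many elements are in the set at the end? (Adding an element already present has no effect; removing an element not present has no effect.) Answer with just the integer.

Tracking the set through each operation:
Start: {14, c, h, j, m}
Event 1 (add l): added. Set: {14, c, h, j, l, m}
Event 2 (remove m): removed. Set: {14, c, h, j, l}
Event 3 (add 3): added. Set: {14, 3, c, h, j, l}
Event 4 (add j): already present, no change. Set: {14, 3, c, h, j, l}

Final set: {14, 3, c, h, j, l} (size 6)

Answer: 6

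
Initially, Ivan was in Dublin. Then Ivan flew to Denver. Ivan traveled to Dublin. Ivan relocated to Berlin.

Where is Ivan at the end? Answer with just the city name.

Answer: Berlin

Derivation:
Tracking Ivan's location:
Start: Ivan is in Dublin.
After move 1: Dublin -> Denver. Ivan is in Denver.
After move 2: Denver -> Dublin. Ivan is in Dublin.
After move 3: Dublin -> Berlin. Ivan is in Berlin.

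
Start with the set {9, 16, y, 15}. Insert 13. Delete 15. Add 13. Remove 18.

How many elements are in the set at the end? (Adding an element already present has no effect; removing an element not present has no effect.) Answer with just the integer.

Answer: 4

Derivation:
Tracking the set through each operation:
Start: {15, 16, 9, y}
Event 1 (add 13): added. Set: {13, 15, 16, 9, y}
Event 2 (remove 15): removed. Set: {13, 16, 9, y}
Event 3 (add 13): already present, no change. Set: {13, 16, 9, y}
Event 4 (remove 18): not present, no change. Set: {13, 16, 9, y}

Final set: {13, 16, 9, y} (size 4)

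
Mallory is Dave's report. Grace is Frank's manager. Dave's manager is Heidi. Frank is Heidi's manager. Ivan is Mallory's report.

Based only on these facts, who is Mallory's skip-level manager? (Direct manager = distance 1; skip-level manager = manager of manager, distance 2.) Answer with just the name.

Reconstructing the manager chain from the given facts:
  Grace -> Frank -> Heidi -> Dave -> Mallory -> Ivan
(each arrow means 'manager of the next')
Positions in the chain (0 = top):
  position of Grace: 0
  position of Frank: 1
  position of Heidi: 2
  position of Dave: 3
  position of Mallory: 4
  position of Ivan: 5

Mallory is at position 4; the skip-level manager is 2 steps up the chain, i.e. position 2: Heidi.

Answer: Heidi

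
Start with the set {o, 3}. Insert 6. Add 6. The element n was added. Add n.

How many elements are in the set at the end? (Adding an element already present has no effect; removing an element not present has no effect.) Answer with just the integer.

Answer: 4

Derivation:
Tracking the set through each operation:
Start: {3, o}
Event 1 (add 6): added. Set: {3, 6, o}
Event 2 (add 6): already present, no change. Set: {3, 6, o}
Event 3 (add n): added. Set: {3, 6, n, o}
Event 4 (add n): already present, no change. Set: {3, 6, n, o}

Final set: {3, 6, n, o} (size 4)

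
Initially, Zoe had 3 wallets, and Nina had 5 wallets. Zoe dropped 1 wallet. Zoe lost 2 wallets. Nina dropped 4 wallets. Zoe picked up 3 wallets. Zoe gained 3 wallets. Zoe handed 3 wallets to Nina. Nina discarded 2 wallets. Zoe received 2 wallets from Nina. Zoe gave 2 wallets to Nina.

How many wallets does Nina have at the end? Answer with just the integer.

Answer: 2

Derivation:
Tracking counts step by step:
Start: Zoe=3, Nina=5
Event 1 (Zoe -1): Zoe: 3 -> 2. State: Zoe=2, Nina=5
Event 2 (Zoe -2): Zoe: 2 -> 0. State: Zoe=0, Nina=5
Event 3 (Nina -4): Nina: 5 -> 1. State: Zoe=0, Nina=1
Event 4 (Zoe +3): Zoe: 0 -> 3. State: Zoe=3, Nina=1
Event 5 (Zoe +3): Zoe: 3 -> 6. State: Zoe=6, Nina=1
Event 6 (Zoe -> Nina, 3): Zoe: 6 -> 3, Nina: 1 -> 4. State: Zoe=3, Nina=4
Event 7 (Nina -2): Nina: 4 -> 2. State: Zoe=3, Nina=2
Event 8 (Nina -> Zoe, 2): Nina: 2 -> 0, Zoe: 3 -> 5. State: Zoe=5, Nina=0
Event 9 (Zoe -> Nina, 2): Zoe: 5 -> 3, Nina: 0 -> 2. State: Zoe=3, Nina=2

Nina's final count: 2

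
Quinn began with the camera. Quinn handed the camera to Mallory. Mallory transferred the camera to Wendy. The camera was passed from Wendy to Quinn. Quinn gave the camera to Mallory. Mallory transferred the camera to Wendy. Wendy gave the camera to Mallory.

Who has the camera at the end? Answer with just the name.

Tracking the camera through each event:
Start: Quinn has the camera.
After event 1: Mallory has the camera.
After event 2: Wendy has the camera.
After event 3: Quinn has the camera.
After event 4: Mallory has the camera.
After event 5: Wendy has the camera.
After event 6: Mallory has the camera.

Answer: Mallory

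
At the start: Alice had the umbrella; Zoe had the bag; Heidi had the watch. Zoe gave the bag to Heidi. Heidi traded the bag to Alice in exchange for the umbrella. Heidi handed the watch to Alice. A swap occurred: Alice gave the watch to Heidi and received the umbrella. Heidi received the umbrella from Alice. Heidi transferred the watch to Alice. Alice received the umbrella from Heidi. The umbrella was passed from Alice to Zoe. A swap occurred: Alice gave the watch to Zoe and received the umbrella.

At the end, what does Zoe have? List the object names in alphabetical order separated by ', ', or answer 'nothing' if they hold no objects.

Tracking all object holders:
Start: umbrella:Alice, bag:Zoe, watch:Heidi
Event 1 (give bag: Zoe -> Heidi). State: umbrella:Alice, bag:Heidi, watch:Heidi
Event 2 (swap bag<->umbrella: now bag:Alice, umbrella:Heidi). State: umbrella:Heidi, bag:Alice, watch:Heidi
Event 3 (give watch: Heidi -> Alice). State: umbrella:Heidi, bag:Alice, watch:Alice
Event 4 (swap watch<->umbrella: now watch:Heidi, umbrella:Alice). State: umbrella:Alice, bag:Alice, watch:Heidi
Event 5 (give umbrella: Alice -> Heidi). State: umbrella:Heidi, bag:Alice, watch:Heidi
Event 6 (give watch: Heidi -> Alice). State: umbrella:Heidi, bag:Alice, watch:Alice
Event 7 (give umbrella: Heidi -> Alice). State: umbrella:Alice, bag:Alice, watch:Alice
Event 8 (give umbrella: Alice -> Zoe). State: umbrella:Zoe, bag:Alice, watch:Alice
Event 9 (swap watch<->umbrella: now watch:Zoe, umbrella:Alice). State: umbrella:Alice, bag:Alice, watch:Zoe

Final state: umbrella:Alice, bag:Alice, watch:Zoe
Zoe holds: watch.

Answer: watch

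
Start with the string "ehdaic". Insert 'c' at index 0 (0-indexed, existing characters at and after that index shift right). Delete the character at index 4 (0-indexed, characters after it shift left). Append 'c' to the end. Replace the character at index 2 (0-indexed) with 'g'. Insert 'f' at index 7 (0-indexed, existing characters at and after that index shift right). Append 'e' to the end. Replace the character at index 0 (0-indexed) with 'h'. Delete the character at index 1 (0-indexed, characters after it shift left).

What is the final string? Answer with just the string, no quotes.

Answer: hgdiccfe

Derivation:
Applying each edit step by step:
Start: "ehdaic"
Op 1 (insert 'c' at idx 0): "ehdaic" -> "cehdaic"
Op 2 (delete idx 4 = 'a'): "cehdaic" -> "cehdic"
Op 3 (append 'c'): "cehdic" -> "cehdicc"
Op 4 (replace idx 2: 'h' -> 'g'): "cehdicc" -> "cegdicc"
Op 5 (insert 'f' at idx 7): "cegdicc" -> "cegdiccf"
Op 6 (append 'e'): "cegdiccf" -> "cegdiccfe"
Op 7 (replace idx 0: 'c' -> 'h'): "cegdiccfe" -> "hegdiccfe"
Op 8 (delete idx 1 = 'e'): "hegdiccfe" -> "hgdiccfe"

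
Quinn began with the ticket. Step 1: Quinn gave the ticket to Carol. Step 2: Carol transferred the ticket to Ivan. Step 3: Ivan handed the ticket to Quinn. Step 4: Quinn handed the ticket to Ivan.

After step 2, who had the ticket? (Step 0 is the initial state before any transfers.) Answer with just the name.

Answer: Ivan

Derivation:
Tracking the ticket holder through step 2:
After step 0 (start): Quinn
After step 1: Carol
After step 2: Ivan

At step 2, the holder is Ivan.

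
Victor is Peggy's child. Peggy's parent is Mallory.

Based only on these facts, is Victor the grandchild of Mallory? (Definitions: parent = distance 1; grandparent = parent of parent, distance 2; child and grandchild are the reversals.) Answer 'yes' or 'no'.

Answer: yes

Derivation:
Reconstructing the parent chain from the given facts:
  Mallory -> Peggy -> Victor
(each arrow means 'parent of the next')
Positions in the chain (0 = top):
  position of Mallory: 0
  position of Peggy: 1
  position of Victor: 2

Victor is at position 2, Mallory is at position 0; signed distance (j - i) = -2.
'grandchild' requires j - i = -2. Actual distance is -2, so the relation HOLDS.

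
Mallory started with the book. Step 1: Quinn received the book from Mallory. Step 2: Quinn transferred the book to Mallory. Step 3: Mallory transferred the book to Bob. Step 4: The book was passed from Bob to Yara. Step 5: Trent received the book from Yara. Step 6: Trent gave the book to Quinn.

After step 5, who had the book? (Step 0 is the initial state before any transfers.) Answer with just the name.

Tracking the book holder through step 5:
After step 0 (start): Mallory
After step 1: Quinn
After step 2: Mallory
After step 3: Bob
After step 4: Yara
After step 5: Trent

At step 5, the holder is Trent.

Answer: Trent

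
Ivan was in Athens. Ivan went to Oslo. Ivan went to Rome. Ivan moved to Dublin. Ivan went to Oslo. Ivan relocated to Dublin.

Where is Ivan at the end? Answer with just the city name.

Answer: Dublin

Derivation:
Tracking Ivan's location:
Start: Ivan is in Athens.
After move 1: Athens -> Oslo. Ivan is in Oslo.
After move 2: Oslo -> Rome. Ivan is in Rome.
After move 3: Rome -> Dublin. Ivan is in Dublin.
After move 4: Dublin -> Oslo. Ivan is in Oslo.
After move 5: Oslo -> Dublin. Ivan is in Dublin.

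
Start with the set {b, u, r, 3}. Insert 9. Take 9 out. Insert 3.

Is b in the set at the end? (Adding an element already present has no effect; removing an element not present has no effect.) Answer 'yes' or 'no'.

Answer: yes

Derivation:
Tracking the set through each operation:
Start: {3, b, r, u}
Event 1 (add 9): added. Set: {3, 9, b, r, u}
Event 2 (remove 9): removed. Set: {3, b, r, u}
Event 3 (add 3): already present, no change. Set: {3, b, r, u}

Final set: {3, b, r, u} (size 4)
b is in the final set.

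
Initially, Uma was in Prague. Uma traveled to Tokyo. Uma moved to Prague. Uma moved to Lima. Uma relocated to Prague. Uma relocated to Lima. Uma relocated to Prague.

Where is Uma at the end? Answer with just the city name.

Answer: Prague

Derivation:
Tracking Uma's location:
Start: Uma is in Prague.
After move 1: Prague -> Tokyo. Uma is in Tokyo.
After move 2: Tokyo -> Prague. Uma is in Prague.
After move 3: Prague -> Lima. Uma is in Lima.
After move 4: Lima -> Prague. Uma is in Prague.
After move 5: Prague -> Lima. Uma is in Lima.
After move 6: Lima -> Prague. Uma is in Prague.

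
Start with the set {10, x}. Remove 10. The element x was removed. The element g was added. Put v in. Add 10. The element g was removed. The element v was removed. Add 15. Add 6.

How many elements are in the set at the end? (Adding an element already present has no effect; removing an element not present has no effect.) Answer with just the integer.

Answer: 3

Derivation:
Tracking the set through each operation:
Start: {10, x}
Event 1 (remove 10): removed. Set: {x}
Event 2 (remove x): removed. Set: {}
Event 3 (add g): added. Set: {g}
Event 4 (add v): added. Set: {g, v}
Event 5 (add 10): added. Set: {10, g, v}
Event 6 (remove g): removed. Set: {10, v}
Event 7 (remove v): removed. Set: {10}
Event 8 (add 15): added. Set: {10, 15}
Event 9 (add 6): added. Set: {10, 15, 6}

Final set: {10, 15, 6} (size 3)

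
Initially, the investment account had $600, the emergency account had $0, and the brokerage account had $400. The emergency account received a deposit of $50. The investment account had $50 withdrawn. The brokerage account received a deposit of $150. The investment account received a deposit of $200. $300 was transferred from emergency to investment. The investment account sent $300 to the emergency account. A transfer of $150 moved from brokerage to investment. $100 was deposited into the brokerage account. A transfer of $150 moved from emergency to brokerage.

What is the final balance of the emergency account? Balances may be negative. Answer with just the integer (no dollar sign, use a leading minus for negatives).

Answer: -100

Derivation:
Tracking account balances step by step:
Start: investment=600, emergency=0, brokerage=400
Event 1 (deposit 50 to emergency): emergency: 0 + 50 = 50. Balances: investment=600, emergency=50, brokerage=400
Event 2 (withdraw 50 from investment): investment: 600 - 50 = 550. Balances: investment=550, emergency=50, brokerage=400
Event 3 (deposit 150 to brokerage): brokerage: 400 + 150 = 550. Balances: investment=550, emergency=50, brokerage=550
Event 4 (deposit 200 to investment): investment: 550 + 200 = 750. Balances: investment=750, emergency=50, brokerage=550
Event 5 (transfer 300 emergency -> investment): emergency: 50 - 300 = -250, investment: 750 + 300 = 1050. Balances: investment=1050, emergency=-250, brokerage=550
Event 6 (transfer 300 investment -> emergency): investment: 1050 - 300 = 750, emergency: -250 + 300 = 50. Balances: investment=750, emergency=50, brokerage=550
Event 7 (transfer 150 brokerage -> investment): brokerage: 550 - 150 = 400, investment: 750 + 150 = 900. Balances: investment=900, emergency=50, brokerage=400
Event 8 (deposit 100 to brokerage): brokerage: 400 + 100 = 500. Balances: investment=900, emergency=50, brokerage=500
Event 9 (transfer 150 emergency -> brokerage): emergency: 50 - 150 = -100, brokerage: 500 + 150 = 650. Balances: investment=900, emergency=-100, brokerage=650

Final balance of emergency: -100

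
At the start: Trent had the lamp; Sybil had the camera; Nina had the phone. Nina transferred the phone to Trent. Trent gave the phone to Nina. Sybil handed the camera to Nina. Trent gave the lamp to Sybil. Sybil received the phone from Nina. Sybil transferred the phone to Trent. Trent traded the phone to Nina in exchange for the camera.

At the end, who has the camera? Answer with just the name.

Answer: Trent

Derivation:
Tracking all object holders:
Start: lamp:Trent, camera:Sybil, phone:Nina
Event 1 (give phone: Nina -> Trent). State: lamp:Trent, camera:Sybil, phone:Trent
Event 2 (give phone: Trent -> Nina). State: lamp:Trent, camera:Sybil, phone:Nina
Event 3 (give camera: Sybil -> Nina). State: lamp:Trent, camera:Nina, phone:Nina
Event 4 (give lamp: Trent -> Sybil). State: lamp:Sybil, camera:Nina, phone:Nina
Event 5 (give phone: Nina -> Sybil). State: lamp:Sybil, camera:Nina, phone:Sybil
Event 6 (give phone: Sybil -> Trent). State: lamp:Sybil, camera:Nina, phone:Trent
Event 7 (swap phone<->camera: now phone:Nina, camera:Trent). State: lamp:Sybil, camera:Trent, phone:Nina

Final state: lamp:Sybil, camera:Trent, phone:Nina
The camera is held by Trent.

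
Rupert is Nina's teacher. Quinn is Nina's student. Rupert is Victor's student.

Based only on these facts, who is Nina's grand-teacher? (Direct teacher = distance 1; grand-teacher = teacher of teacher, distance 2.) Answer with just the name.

Reconstructing the teacher chain from the given facts:
  Victor -> Rupert -> Nina -> Quinn
(each arrow means 'teacher of the next')
Positions in the chain (0 = top):
  position of Victor: 0
  position of Rupert: 1
  position of Nina: 2
  position of Quinn: 3

Nina is at position 2; the grand-teacher is 2 steps up the chain, i.e. position 0: Victor.

Answer: Victor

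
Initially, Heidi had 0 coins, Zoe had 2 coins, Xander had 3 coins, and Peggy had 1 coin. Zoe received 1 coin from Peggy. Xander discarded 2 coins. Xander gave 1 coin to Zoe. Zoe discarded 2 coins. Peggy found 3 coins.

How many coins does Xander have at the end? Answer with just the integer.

Tracking counts step by step:
Start: Heidi=0, Zoe=2, Xander=3, Peggy=1
Event 1 (Peggy -> Zoe, 1): Peggy: 1 -> 0, Zoe: 2 -> 3. State: Heidi=0, Zoe=3, Xander=3, Peggy=0
Event 2 (Xander -2): Xander: 3 -> 1. State: Heidi=0, Zoe=3, Xander=1, Peggy=0
Event 3 (Xander -> Zoe, 1): Xander: 1 -> 0, Zoe: 3 -> 4. State: Heidi=0, Zoe=4, Xander=0, Peggy=0
Event 4 (Zoe -2): Zoe: 4 -> 2. State: Heidi=0, Zoe=2, Xander=0, Peggy=0
Event 5 (Peggy +3): Peggy: 0 -> 3. State: Heidi=0, Zoe=2, Xander=0, Peggy=3

Xander's final count: 0

Answer: 0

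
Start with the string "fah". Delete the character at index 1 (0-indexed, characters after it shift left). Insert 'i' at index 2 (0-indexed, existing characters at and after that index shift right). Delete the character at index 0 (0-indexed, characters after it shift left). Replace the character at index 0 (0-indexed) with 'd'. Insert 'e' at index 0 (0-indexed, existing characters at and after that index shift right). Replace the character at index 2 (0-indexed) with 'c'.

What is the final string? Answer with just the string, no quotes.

Applying each edit step by step:
Start: "fah"
Op 1 (delete idx 1 = 'a'): "fah" -> "fh"
Op 2 (insert 'i' at idx 2): "fh" -> "fhi"
Op 3 (delete idx 0 = 'f'): "fhi" -> "hi"
Op 4 (replace idx 0: 'h' -> 'd'): "hi" -> "di"
Op 5 (insert 'e' at idx 0): "di" -> "edi"
Op 6 (replace idx 2: 'i' -> 'c'): "edi" -> "edc"

Answer: edc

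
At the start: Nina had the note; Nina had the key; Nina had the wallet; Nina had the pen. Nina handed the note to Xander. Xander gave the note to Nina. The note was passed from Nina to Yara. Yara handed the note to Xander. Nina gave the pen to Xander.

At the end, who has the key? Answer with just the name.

Tracking all object holders:
Start: note:Nina, key:Nina, wallet:Nina, pen:Nina
Event 1 (give note: Nina -> Xander). State: note:Xander, key:Nina, wallet:Nina, pen:Nina
Event 2 (give note: Xander -> Nina). State: note:Nina, key:Nina, wallet:Nina, pen:Nina
Event 3 (give note: Nina -> Yara). State: note:Yara, key:Nina, wallet:Nina, pen:Nina
Event 4 (give note: Yara -> Xander). State: note:Xander, key:Nina, wallet:Nina, pen:Nina
Event 5 (give pen: Nina -> Xander). State: note:Xander, key:Nina, wallet:Nina, pen:Xander

Final state: note:Xander, key:Nina, wallet:Nina, pen:Xander
The key is held by Nina.

Answer: Nina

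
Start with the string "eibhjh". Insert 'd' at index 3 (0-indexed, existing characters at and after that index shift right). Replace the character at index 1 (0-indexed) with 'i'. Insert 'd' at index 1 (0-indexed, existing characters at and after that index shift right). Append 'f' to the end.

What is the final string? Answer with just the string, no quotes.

Answer: edibdhjhf

Derivation:
Applying each edit step by step:
Start: "eibhjh"
Op 1 (insert 'd' at idx 3): "eibhjh" -> "eibdhjh"
Op 2 (replace idx 1: 'i' -> 'i'): "eibdhjh" -> "eibdhjh"
Op 3 (insert 'd' at idx 1): "eibdhjh" -> "edibdhjh"
Op 4 (append 'f'): "edibdhjh" -> "edibdhjhf"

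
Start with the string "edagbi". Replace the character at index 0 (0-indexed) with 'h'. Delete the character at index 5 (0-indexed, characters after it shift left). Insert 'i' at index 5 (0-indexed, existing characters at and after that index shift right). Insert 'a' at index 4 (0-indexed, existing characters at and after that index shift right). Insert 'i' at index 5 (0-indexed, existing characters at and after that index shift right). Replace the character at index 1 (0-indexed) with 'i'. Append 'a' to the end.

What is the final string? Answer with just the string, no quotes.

Applying each edit step by step:
Start: "edagbi"
Op 1 (replace idx 0: 'e' -> 'h'): "edagbi" -> "hdagbi"
Op 2 (delete idx 5 = 'i'): "hdagbi" -> "hdagb"
Op 3 (insert 'i' at idx 5): "hdagb" -> "hdagbi"
Op 4 (insert 'a' at idx 4): "hdagbi" -> "hdagabi"
Op 5 (insert 'i' at idx 5): "hdagabi" -> "hdagaibi"
Op 6 (replace idx 1: 'd' -> 'i'): "hdagaibi" -> "hiagaibi"
Op 7 (append 'a'): "hiagaibi" -> "hiagaibia"

Answer: hiagaibia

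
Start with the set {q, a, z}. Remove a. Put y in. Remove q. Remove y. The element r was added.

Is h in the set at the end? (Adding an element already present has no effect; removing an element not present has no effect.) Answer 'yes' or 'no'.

Tracking the set through each operation:
Start: {a, q, z}
Event 1 (remove a): removed. Set: {q, z}
Event 2 (add y): added. Set: {q, y, z}
Event 3 (remove q): removed. Set: {y, z}
Event 4 (remove y): removed. Set: {z}
Event 5 (add r): added. Set: {r, z}

Final set: {r, z} (size 2)
h is NOT in the final set.

Answer: no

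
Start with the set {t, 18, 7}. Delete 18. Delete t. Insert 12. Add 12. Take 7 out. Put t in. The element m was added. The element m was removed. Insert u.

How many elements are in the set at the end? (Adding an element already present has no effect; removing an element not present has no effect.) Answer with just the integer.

Tracking the set through each operation:
Start: {18, 7, t}
Event 1 (remove 18): removed. Set: {7, t}
Event 2 (remove t): removed. Set: {7}
Event 3 (add 12): added. Set: {12, 7}
Event 4 (add 12): already present, no change. Set: {12, 7}
Event 5 (remove 7): removed. Set: {12}
Event 6 (add t): added. Set: {12, t}
Event 7 (add m): added. Set: {12, m, t}
Event 8 (remove m): removed. Set: {12, t}
Event 9 (add u): added. Set: {12, t, u}

Final set: {12, t, u} (size 3)

Answer: 3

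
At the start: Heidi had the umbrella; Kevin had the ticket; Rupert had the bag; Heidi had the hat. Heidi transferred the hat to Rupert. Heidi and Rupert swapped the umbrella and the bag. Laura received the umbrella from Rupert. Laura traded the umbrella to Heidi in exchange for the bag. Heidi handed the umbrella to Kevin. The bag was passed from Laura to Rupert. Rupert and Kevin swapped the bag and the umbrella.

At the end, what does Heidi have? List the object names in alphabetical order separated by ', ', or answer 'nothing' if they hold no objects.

Tracking all object holders:
Start: umbrella:Heidi, ticket:Kevin, bag:Rupert, hat:Heidi
Event 1 (give hat: Heidi -> Rupert). State: umbrella:Heidi, ticket:Kevin, bag:Rupert, hat:Rupert
Event 2 (swap umbrella<->bag: now umbrella:Rupert, bag:Heidi). State: umbrella:Rupert, ticket:Kevin, bag:Heidi, hat:Rupert
Event 3 (give umbrella: Rupert -> Laura). State: umbrella:Laura, ticket:Kevin, bag:Heidi, hat:Rupert
Event 4 (swap umbrella<->bag: now umbrella:Heidi, bag:Laura). State: umbrella:Heidi, ticket:Kevin, bag:Laura, hat:Rupert
Event 5 (give umbrella: Heidi -> Kevin). State: umbrella:Kevin, ticket:Kevin, bag:Laura, hat:Rupert
Event 6 (give bag: Laura -> Rupert). State: umbrella:Kevin, ticket:Kevin, bag:Rupert, hat:Rupert
Event 7 (swap bag<->umbrella: now bag:Kevin, umbrella:Rupert). State: umbrella:Rupert, ticket:Kevin, bag:Kevin, hat:Rupert

Final state: umbrella:Rupert, ticket:Kevin, bag:Kevin, hat:Rupert
Heidi holds: (nothing).

Answer: nothing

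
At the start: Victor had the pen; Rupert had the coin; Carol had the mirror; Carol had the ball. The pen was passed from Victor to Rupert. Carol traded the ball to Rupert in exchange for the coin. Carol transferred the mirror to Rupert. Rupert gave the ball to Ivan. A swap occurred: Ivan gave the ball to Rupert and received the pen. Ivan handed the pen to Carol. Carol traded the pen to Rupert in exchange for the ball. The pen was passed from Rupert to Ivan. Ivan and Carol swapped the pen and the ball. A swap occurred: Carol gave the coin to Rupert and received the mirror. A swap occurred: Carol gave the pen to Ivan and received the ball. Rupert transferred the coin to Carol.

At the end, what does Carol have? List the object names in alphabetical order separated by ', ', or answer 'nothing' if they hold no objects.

Tracking all object holders:
Start: pen:Victor, coin:Rupert, mirror:Carol, ball:Carol
Event 1 (give pen: Victor -> Rupert). State: pen:Rupert, coin:Rupert, mirror:Carol, ball:Carol
Event 2 (swap ball<->coin: now ball:Rupert, coin:Carol). State: pen:Rupert, coin:Carol, mirror:Carol, ball:Rupert
Event 3 (give mirror: Carol -> Rupert). State: pen:Rupert, coin:Carol, mirror:Rupert, ball:Rupert
Event 4 (give ball: Rupert -> Ivan). State: pen:Rupert, coin:Carol, mirror:Rupert, ball:Ivan
Event 5 (swap ball<->pen: now ball:Rupert, pen:Ivan). State: pen:Ivan, coin:Carol, mirror:Rupert, ball:Rupert
Event 6 (give pen: Ivan -> Carol). State: pen:Carol, coin:Carol, mirror:Rupert, ball:Rupert
Event 7 (swap pen<->ball: now pen:Rupert, ball:Carol). State: pen:Rupert, coin:Carol, mirror:Rupert, ball:Carol
Event 8 (give pen: Rupert -> Ivan). State: pen:Ivan, coin:Carol, mirror:Rupert, ball:Carol
Event 9 (swap pen<->ball: now pen:Carol, ball:Ivan). State: pen:Carol, coin:Carol, mirror:Rupert, ball:Ivan
Event 10 (swap coin<->mirror: now coin:Rupert, mirror:Carol). State: pen:Carol, coin:Rupert, mirror:Carol, ball:Ivan
Event 11 (swap pen<->ball: now pen:Ivan, ball:Carol). State: pen:Ivan, coin:Rupert, mirror:Carol, ball:Carol
Event 12 (give coin: Rupert -> Carol). State: pen:Ivan, coin:Carol, mirror:Carol, ball:Carol

Final state: pen:Ivan, coin:Carol, mirror:Carol, ball:Carol
Carol holds: ball, coin, mirror.

Answer: ball, coin, mirror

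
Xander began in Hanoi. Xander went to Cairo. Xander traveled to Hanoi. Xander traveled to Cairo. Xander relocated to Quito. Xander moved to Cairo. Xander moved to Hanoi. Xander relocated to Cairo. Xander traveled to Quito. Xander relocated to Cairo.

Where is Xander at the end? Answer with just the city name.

Answer: Cairo

Derivation:
Tracking Xander's location:
Start: Xander is in Hanoi.
After move 1: Hanoi -> Cairo. Xander is in Cairo.
After move 2: Cairo -> Hanoi. Xander is in Hanoi.
After move 3: Hanoi -> Cairo. Xander is in Cairo.
After move 4: Cairo -> Quito. Xander is in Quito.
After move 5: Quito -> Cairo. Xander is in Cairo.
After move 6: Cairo -> Hanoi. Xander is in Hanoi.
After move 7: Hanoi -> Cairo. Xander is in Cairo.
After move 8: Cairo -> Quito. Xander is in Quito.
After move 9: Quito -> Cairo. Xander is in Cairo.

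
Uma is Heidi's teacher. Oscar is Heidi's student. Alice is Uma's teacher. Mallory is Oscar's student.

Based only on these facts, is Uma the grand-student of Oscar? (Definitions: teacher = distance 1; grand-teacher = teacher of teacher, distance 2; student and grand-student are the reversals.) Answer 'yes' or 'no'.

Answer: no

Derivation:
Reconstructing the teacher chain from the given facts:
  Alice -> Uma -> Heidi -> Oscar -> Mallory
(each arrow means 'teacher of the next')
Positions in the chain (0 = top):
  position of Alice: 0
  position of Uma: 1
  position of Heidi: 2
  position of Oscar: 3
  position of Mallory: 4

Uma is at position 1, Oscar is at position 3; signed distance (j - i) = 2.
'grand-student' requires j - i = -2. Actual distance is 2, so the relation does NOT hold.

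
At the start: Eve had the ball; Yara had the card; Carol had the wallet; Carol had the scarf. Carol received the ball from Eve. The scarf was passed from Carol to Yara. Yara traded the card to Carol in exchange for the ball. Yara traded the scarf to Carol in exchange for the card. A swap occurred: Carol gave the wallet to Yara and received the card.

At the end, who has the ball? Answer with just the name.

Answer: Yara

Derivation:
Tracking all object holders:
Start: ball:Eve, card:Yara, wallet:Carol, scarf:Carol
Event 1 (give ball: Eve -> Carol). State: ball:Carol, card:Yara, wallet:Carol, scarf:Carol
Event 2 (give scarf: Carol -> Yara). State: ball:Carol, card:Yara, wallet:Carol, scarf:Yara
Event 3 (swap card<->ball: now card:Carol, ball:Yara). State: ball:Yara, card:Carol, wallet:Carol, scarf:Yara
Event 4 (swap scarf<->card: now scarf:Carol, card:Yara). State: ball:Yara, card:Yara, wallet:Carol, scarf:Carol
Event 5 (swap wallet<->card: now wallet:Yara, card:Carol). State: ball:Yara, card:Carol, wallet:Yara, scarf:Carol

Final state: ball:Yara, card:Carol, wallet:Yara, scarf:Carol
The ball is held by Yara.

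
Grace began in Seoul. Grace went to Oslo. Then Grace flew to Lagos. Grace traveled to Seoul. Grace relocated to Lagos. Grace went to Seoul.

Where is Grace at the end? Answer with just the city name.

Tracking Grace's location:
Start: Grace is in Seoul.
After move 1: Seoul -> Oslo. Grace is in Oslo.
After move 2: Oslo -> Lagos. Grace is in Lagos.
After move 3: Lagos -> Seoul. Grace is in Seoul.
After move 4: Seoul -> Lagos. Grace is in Lagos.
After move 5: Lagos -> Seoul. Grace is in Seoul.

Answer: Seoul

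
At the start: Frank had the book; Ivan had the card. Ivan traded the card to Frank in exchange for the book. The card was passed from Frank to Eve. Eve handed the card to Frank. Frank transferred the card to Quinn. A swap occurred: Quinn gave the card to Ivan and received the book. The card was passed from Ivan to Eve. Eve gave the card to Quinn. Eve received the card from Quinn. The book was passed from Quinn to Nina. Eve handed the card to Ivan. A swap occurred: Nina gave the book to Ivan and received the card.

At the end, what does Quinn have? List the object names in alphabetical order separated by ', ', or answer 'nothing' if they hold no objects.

Tracking all object holders:
Start: book:Frank, card:Ivan
Event 1 (swap card<->book: now card:Frank, book:Ivan). State: book:Ivan, card:Frank
Event 2 (give card: Frank -> Eve). State: book:Ivan, card:Eve
Event 3 (give card: Eve -> Frank). State: book:Ivan, card:Frank
Event 4 (give card: Frank -> Quinn). State: book:Ivan, card:Quinn
Event 5 (swap card<->book: now card:Ivan, book:Quinn). State: book:Quinn, card:Ivan
Event 6 (give card: Ivan -> Eve). State: book:Quinn, card:Eve
Event 7 (give card: Eve -> Quinn). State: book:Quinn, card:Quinn
Event 8 (give card: Quinn -> Eve). State: book:Quinn, card:Eve
Event 9 (give book: Quinn -> Nina). State: book:Nina, card:Eve
Event 10 (give card: Eve -> Ivan). State: book:Nina, card:Ivan
Event 11 (swap book<->card: now book:Ivan, card:Nina). State: book:Ivan, card:Nina

Final state: book:Ivan, card:Nina
Quinn holds: (nothing).

Answer: nothing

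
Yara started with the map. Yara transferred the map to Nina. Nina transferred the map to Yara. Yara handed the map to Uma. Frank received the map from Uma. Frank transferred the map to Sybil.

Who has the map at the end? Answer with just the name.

Tracking the map through each event:
Start: Yara has the map.
After event 1: Nina has the map.
After event 2: Yara has the map.
After event 3: Uma has the map.
After event 4: Frank has the map.
After event 5: Sybil has the map.

Answer: Sybil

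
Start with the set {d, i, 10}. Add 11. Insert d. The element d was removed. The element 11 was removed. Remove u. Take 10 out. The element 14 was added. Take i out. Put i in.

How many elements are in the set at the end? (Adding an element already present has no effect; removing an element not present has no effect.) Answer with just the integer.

Tracking the set through each operation:
Start: {10, d, i}
Event 1 (add 11): added. Set: {10, 11, d, i}
Event 2 (add d): already present, no change. Set: {10, 11, d, i}
Event 3 (remove d): removed. Set: {10, 11, i}
Event 4 (remove 11): removed. Set: {10, i}
Event 5 (remove u): not present, no change. Set: {10, i}
Event 6 (remove 10): removed. Set: {i}
Event 7 (add 14): added. Set: {14, i}
Event 8 (remove i): removed. Set: {14}
Event 9 (add i): added. Set: {14, i}

Final set: {14, i} (size 2)

Answer: 2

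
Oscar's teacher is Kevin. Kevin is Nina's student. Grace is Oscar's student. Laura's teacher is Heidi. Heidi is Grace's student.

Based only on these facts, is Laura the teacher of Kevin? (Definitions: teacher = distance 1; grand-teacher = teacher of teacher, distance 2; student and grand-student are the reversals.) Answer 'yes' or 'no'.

Answer: no

Derivation:
Reconstructing the teacher chain from the given facts:
  Nina -> Kevin -> Oscar -> Grace -> Heidi -> Laura
(each arrow means 'teacher of the next')
Positions in the chain (0 = top):
  position of Nina: 0
  position of Kevin: 1
  position of Oscar: 2
  position of Grace: 3
  position of Heidi: 4
  position of Laura: 5

Laura is at position 5, Kevin is at position 1; signed distance (j - i) = -4.
'teacher' requires j - i = 1. Actual distance is -4, so the relation does NOT hold.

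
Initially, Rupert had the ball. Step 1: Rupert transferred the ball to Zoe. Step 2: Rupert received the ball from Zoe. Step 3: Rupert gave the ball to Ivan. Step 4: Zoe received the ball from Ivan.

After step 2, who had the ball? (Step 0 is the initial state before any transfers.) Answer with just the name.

Answer: Rupert

Derivation:
Tracking the ball holder through step 2:
After step 0 (start): Rupert
After step 1: Zoe
After step 2: Rupert

At step 2, the holder is Rupert.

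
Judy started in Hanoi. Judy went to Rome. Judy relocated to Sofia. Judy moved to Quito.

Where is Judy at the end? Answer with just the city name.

Tracking Judy's location:
Start: Judy is in Hanoi.
After move 1: Hanoi -> Rome. Judy is in Rome.
After move 2: Rome -> Sofia. Judy is in Sofia.
After move 3: Sofia -> Quito. Judy is in Quito.

Answer: Quito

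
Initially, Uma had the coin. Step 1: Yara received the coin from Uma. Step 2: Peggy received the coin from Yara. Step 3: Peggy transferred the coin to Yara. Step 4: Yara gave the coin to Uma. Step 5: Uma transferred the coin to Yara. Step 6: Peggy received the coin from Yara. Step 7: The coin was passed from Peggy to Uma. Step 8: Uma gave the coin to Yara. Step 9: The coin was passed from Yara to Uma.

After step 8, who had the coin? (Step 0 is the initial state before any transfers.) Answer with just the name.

Tracking the coin holder through step 8:
After step 0 (start): Uma
After step 1: Yara
After step 2: Peggy
After step 3: Yara
After step 4: Uma
After step 5: Yara
After step 6: Peggy
After step 7: Uma
After step 8: Yara

At step 8, the holder is Yara.

Answer: Yara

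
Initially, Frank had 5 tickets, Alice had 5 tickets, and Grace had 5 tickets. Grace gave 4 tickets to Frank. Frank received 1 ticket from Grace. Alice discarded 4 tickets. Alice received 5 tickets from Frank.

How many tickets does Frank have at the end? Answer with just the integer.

Tracking counts step by step:
Start: Frank=5, Alice=5, Grace=5
Event 1 (Grace -> Frank, 4): Grace: 5 -> 1, Frank: 5 -> 9. State: Frank=9, Alice=5, Grace=1
Event 2 (Grace -> Frank, 1): Grace: 1 -> 0, Frank: 9 -> 10. State: Frank=10, Alice=5, Grace=0
Event 3 (Alice -4): Alice: 5 -> 1. State: Frank=10, Alice=1, Grace=0
Event 4 (Frank -> Alice, 5): Frank: 10 -> 5, Alice: 1 -> 6. State: Frank=5, Alice=6, Grace=0

Frank's final count: 5

Answer: 5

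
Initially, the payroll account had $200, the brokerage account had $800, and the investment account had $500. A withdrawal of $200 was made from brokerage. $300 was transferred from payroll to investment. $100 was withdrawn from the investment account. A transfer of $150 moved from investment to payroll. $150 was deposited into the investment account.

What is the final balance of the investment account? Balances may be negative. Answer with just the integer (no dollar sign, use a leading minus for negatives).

Answer: 700

Derivation:
Tracking account balances step by step:
Start: payroll=200, brokerage=800, investment=500
Event 1 (withdraw 200 from brokerage): brokerage: 800 - 200 = 600. Balances: payroll=200, brokerage=600, investment=500
Event 2 (transfer 300 payroll -> investment): payroll: 200 - 300 = -100, investment: 500 + 300 = 800. Balances: payroll=-100, brokerage=600, investment=800
Event 3 (withdraw 100 from investment): investment: 800 - 100 = 700. Balances: payroll=-100, brokerage=600, investment=700
Event 4 (transfer 150 investment -> payroll): investment: 700 - 150 = 550, payroll: -100 + 150 = 50. Balances: payroll=50, brokerage=600, investment=550
Event 5 (deposit 150 to investment): investment: 550 + 150 = 700. Balances: payroll=50, brokerage=600, investment=700

Final balance of investment: 700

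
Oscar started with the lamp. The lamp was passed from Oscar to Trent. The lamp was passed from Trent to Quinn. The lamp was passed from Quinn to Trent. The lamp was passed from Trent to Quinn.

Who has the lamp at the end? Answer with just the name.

Tracking the lamp through each event:
Start: Oscar has the lamp.
After event 1: Trent has the lamp.
After event 2: Quinn has the lamp.
After event 3: Trent has the lamp.
After event 4: Quinn has the lamp.

Answer: Quinn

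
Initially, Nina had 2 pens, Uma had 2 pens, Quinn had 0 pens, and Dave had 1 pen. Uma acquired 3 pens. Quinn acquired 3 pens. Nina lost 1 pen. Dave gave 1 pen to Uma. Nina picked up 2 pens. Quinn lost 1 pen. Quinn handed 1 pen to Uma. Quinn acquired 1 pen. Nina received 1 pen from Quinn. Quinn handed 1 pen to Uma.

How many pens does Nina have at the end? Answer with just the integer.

Answer: 4

Derivation:
Tracking counts step by step:
Start: Nina=2, Uma=2, Quinn=0, Dave=1
Event 1 (Uma +3): Uma: 2 -> 5. State: Nina=2, Uma=5, Quinn=0, Dave=1
Event 2 (Quinn +3): Quinn: 0 -> 3. State: Nina=2, Uma=5, Quinn=3, Dave=1
Event 3 (Nina -1): Nina: 2 -> 1. State: Nina=1, Uma=5, Quinn=3, Dave=1
Event 4 (Dave -> Uma, 1): Dave: 1 -> 0, Uma: 5 -> 6. State: Nina=1, Uma=6, Quinn=3, Dave=0
Event 5 (Nina +2): Nina: 1 -> 3. State: Nina=3, Uma=6, Quinn=3, Dave=0
Event 6 (Quinn -1): Quinn: 3 -> 2. State: Nina=3, Uma=6, Quinn=2, Dave=0
Event 7 (Quinn -> Uma, 1): Quinn: 2 -> 1, Uma: 6 -> 7. State: Nina=3, Uma=7, Quinn=1, Dave=0
Event 8 (Quinn +1): Quinn: 1 -> 2. State: Nina=3, Uma=7, Quinn=2, Dave=0
Event 9 (Quinn -> Nina, 1): Quinn: 2 -> 1, Nina: 3 -> 4. State: Nina=4, Uma=7, Quinn=1, Dave=0
Event 10 (Quinn -> Uma, 1): Quinn: 1 -> 0, Uma: 7 -> 8. State: Nina=4, Uma=8, Quinn=0, Dave=0

Nina's final count: 4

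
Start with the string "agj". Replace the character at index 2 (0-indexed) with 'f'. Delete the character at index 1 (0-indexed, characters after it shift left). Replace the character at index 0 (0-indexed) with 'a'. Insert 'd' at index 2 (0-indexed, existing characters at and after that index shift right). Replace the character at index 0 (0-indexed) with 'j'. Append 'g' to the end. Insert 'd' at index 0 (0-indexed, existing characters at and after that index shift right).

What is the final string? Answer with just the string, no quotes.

Applying each edit step by step:
Start: "agj"
Op 1 (replace idx 2: 'j' -> 'f'): "agj" -> "agf"
Op 2 (delete idx 1 = 'g'): "agf" -> "af"
Op 3 (replace idx 0: 'a' -> 'a'): "af" -> "af"
Op 4 (insert 'd' at idx 2): "af" -> "afd"
Op 5 (replace idx 0: 'a' -> 'j'): "afd" -> "jfd"
Op 6 (append 'g'): "jfd" -> "jfdg"
Op 7 (insert 'd' at idx 0): "jfdg" -> "djfdg"

Answer: djfdg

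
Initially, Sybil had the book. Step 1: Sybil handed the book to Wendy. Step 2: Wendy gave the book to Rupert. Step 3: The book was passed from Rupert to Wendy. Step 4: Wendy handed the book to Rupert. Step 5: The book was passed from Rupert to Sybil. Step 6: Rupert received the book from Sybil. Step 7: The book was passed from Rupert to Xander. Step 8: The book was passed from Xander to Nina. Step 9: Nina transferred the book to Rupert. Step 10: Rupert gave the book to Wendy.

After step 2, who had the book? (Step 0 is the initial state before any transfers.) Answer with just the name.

Answer: Rupert

Derivation:
Tracking the book holder through step 2:
After step 0 (start): Sybil
After step 1: Wendy
After step 2: Rupert

At step 2, the holder is Rupert.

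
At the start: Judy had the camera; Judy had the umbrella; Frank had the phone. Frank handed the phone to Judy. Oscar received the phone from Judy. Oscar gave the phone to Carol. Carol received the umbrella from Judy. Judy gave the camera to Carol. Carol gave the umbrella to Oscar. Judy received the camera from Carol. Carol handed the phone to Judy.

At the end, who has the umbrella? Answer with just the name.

Answer: Oscar

Derivation:
Tracking all object holders:
Start: camera:Judy, umbrella:Judy, phone:Frank
Event 1 (give phone: Frank -> Judy). State: camera:Judy, umbrella:Judy, phone:Judy
Event 2 (give phone: Judy -> Oscar). State: camera:Judy, umbrella:Judy, phone:Oscar
Event 3 (give phone: Oscar -> Carol). State: camera:Judy, umbrella:Judy, phone:Carol
Event 4 (give umbrella: Judy -> Carol). State: camera:Judy, umbrella:Carol, phone:Carol
Event 5 (give camera: Judy -> Carol). State: camera:Carol, umbrella:Carol, phone:Carol
Event 6 (give umbrella: Carol -> Oscar). State: camera:Carol, umbrella:Oscar, phone:Carol
Event 7 (give camera: Carol -> Judy). State: camera:Judy, umbrella:Oscar, phone:Carol
Event 8 (give phone: Carol -> Judy). State: camera:Judy, umbrella:Oscar, phone:Judy

Final state: camera:Judy, umbrella:Oscar, phone:Judy
The umbrella is held by Oscar.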